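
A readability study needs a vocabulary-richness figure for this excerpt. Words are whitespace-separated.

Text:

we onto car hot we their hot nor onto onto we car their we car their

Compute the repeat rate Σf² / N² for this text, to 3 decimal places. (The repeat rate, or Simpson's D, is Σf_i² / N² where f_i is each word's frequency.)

0.188

Frequencies: we:4, onto:3, car:3, their:3, hot:2, nor:1
Σf² = 48; N² = 256
Repeat rate = 48 / 256 = 0.188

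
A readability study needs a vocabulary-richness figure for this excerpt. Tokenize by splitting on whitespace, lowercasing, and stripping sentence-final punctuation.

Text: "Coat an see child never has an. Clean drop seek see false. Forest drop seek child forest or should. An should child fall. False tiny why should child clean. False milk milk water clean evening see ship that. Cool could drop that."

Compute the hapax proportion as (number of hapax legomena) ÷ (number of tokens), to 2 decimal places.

Frequencies: child:4, an:3, see:3, clean:3, drop:3, false:3, should:3, seek:2, forest:2, milk:2, that:2, coat:1, never:1, has:1, or:1, fall:1, tiny:1, why:1, water:1, evening:1, … (3 more, each freq 1)
Hapax count = 12; token count = 42.
Ratio = 12 / 42 = 0.29

0.29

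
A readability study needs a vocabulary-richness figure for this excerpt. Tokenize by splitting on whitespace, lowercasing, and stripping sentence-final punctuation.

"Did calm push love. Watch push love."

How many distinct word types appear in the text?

Distinct types: {calm, did, love, push, watch}
V = 5

5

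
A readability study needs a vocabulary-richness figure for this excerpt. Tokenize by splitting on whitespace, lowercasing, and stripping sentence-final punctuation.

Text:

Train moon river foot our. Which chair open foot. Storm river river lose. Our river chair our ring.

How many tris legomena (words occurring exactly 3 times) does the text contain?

1

Frequencies: river:4, our:3, foot:2, chair:2, train:1, moon:1, which:1, open:1, storm:1, lose:1, ring:1
Words with frequency 3: our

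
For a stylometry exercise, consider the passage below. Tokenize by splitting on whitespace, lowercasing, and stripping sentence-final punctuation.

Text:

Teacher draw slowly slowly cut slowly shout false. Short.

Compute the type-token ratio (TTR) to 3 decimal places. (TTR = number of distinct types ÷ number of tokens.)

N = 9 tokens, V = 7 types.
TTR = V / N = 7 / 9 = 0.778

0.778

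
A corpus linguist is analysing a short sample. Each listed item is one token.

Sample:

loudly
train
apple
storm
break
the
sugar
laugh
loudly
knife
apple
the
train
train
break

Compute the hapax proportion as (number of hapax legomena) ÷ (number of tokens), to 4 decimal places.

Frequencies: train:3, loudly:2, apple:2, break:2, the:2, storm:1, sugar:1, laugh:1, knife:1
Hapax count = 4; token count = 15.
Ratio = 4 / 15 = 0.2667

0.2667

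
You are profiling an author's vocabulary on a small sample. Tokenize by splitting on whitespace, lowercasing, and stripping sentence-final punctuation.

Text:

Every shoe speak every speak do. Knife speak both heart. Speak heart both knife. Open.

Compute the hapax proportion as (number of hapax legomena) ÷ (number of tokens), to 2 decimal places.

0.20

Frequencies: speak:4, every:2, knife:2, both:2, heart:2, shoe:1, do:1, open:1
Hapax count = 3; token count = 15.
Ratio = 3 / 15 = 0.20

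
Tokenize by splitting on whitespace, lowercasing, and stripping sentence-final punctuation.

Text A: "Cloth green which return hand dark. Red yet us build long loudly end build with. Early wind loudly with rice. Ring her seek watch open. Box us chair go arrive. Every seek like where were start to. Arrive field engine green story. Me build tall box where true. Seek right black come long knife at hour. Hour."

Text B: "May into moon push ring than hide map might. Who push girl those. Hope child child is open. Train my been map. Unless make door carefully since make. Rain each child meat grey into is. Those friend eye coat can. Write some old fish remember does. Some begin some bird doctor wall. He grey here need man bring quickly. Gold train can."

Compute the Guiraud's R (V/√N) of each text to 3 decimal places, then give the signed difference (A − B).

A: V=44, N=57, R=5.828
B: V=49, N=62, R=6.223
Difference = 5.828 − 6.223 = -0.395

-0.395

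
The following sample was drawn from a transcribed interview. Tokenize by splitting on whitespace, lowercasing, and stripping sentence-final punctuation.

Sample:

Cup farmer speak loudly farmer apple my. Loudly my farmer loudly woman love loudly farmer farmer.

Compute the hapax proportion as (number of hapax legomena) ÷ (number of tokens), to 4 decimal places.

Frequencies: farmer:5, loudly:4, my:2, cup:1, speak:1, apple:1, woman:1, love:1
Hapax count = 5; token count = 16.
Ratio = 5 / 16 = 0.3125

0.3125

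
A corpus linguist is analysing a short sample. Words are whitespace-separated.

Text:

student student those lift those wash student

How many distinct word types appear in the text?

4

Distinct types: {lift, student, those, wash}
V = 4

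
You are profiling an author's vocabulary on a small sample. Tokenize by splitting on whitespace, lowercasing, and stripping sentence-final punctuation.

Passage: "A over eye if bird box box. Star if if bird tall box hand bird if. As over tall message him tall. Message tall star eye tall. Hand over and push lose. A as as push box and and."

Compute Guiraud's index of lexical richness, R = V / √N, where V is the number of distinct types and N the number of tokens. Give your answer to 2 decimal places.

N = 39, V = 15.
√N = 6.244998
R = 15 / 6.244998 = 2.40

2.40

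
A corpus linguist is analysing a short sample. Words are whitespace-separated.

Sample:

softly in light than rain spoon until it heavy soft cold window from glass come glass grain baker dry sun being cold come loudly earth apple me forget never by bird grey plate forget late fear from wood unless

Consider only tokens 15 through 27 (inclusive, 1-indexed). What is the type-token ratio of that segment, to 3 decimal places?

0.923

Segment tokens 15–27: come, glass, grain, baker, dry, sun, being, cold, come, loudly, earth, apple, me
Segment N = 13, segment V = 12.
TTR = 12 / 13 = 0.923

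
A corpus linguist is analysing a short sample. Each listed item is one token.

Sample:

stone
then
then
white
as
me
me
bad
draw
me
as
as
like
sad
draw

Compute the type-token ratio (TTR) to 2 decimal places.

0.60

N = 15 tokens, V = 9 types.
TTR = V / N = 9 / 15 = 0.60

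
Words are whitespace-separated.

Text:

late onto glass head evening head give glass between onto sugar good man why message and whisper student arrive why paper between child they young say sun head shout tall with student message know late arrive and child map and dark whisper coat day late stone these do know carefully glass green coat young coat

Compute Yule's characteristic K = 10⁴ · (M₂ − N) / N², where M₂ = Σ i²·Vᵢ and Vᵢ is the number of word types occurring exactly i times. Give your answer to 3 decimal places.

165.289

Frequencies: late:3, glass:3, head:3, and:3, coat:3, onto:2, between:2, why:2, message:2, whisper:2, student:2, arrive:2, child:2, young:2, know:2, evening:1, give:1, sugar:1, good:1, man:1, … (15 more, each freq 1)
N = 55. Frequency spectrum: V_1=20, V_2=10, V_3=5
M₂ = 1²·20 + 2²·10 + 3²·5 = 105
K = 10000 × (105 − 55) / 55² = 165.289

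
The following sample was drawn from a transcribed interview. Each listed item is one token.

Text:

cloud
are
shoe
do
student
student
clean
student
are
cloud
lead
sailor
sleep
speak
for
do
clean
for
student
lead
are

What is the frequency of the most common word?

4

Frequencies: student:4, are:3, cloud:2, do:2, clean:2, lead:2, for:2, shoe:1, sailor:1, sleep:1, speak:1
Most common: 'student' with frequency 4.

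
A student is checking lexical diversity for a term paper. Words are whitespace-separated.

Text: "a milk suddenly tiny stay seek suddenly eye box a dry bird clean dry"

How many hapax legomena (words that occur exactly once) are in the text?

Frequencies: a:2, suddenly:2, dry:2, milk:1, tiny:1, stay:1, seek:1, eye:1, box:1, bird:1, clean:1
Hapax (freq=1): bird, box, clean, eye, milk, seek, stay, tiny

8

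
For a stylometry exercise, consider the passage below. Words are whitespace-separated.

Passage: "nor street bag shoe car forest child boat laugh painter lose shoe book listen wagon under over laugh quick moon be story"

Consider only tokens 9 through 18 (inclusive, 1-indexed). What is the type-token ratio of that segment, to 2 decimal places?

Segment tokens 9–18: laugh, painter, lose, shoe, book, listen, wagon, under, over, laugh
Segment N = 10, segment V = 9.
TTR = 9 / 10 = 0.90

0.90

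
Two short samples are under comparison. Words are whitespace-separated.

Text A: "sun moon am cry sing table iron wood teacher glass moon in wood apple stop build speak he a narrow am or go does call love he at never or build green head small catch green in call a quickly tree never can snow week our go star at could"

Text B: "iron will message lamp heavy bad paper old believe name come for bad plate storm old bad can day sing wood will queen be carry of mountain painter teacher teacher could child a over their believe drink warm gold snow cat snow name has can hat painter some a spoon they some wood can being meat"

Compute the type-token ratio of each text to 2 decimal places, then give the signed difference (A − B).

-0.01

TTR(A) = 37/50 = 0.74
TTR(B) = 42/56 = 0.75
Difference = 0.74 − 0.75 = -0.01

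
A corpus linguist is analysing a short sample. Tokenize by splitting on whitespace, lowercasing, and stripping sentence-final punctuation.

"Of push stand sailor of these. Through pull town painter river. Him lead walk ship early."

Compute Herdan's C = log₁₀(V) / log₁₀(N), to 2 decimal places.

0.98

N = 16, V = 15.
log₁₀(V) = 1.176091, log₁₀(N) = 1.204120
C = 1.176091 / 1.204120 = 0.98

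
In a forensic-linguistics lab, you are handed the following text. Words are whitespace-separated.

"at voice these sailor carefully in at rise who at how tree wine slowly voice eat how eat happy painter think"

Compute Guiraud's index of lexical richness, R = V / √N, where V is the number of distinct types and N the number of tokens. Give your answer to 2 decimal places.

3.49

N = 21, V = 16.
√N = 4.582576
R = 16 / 4.582576 = 3.49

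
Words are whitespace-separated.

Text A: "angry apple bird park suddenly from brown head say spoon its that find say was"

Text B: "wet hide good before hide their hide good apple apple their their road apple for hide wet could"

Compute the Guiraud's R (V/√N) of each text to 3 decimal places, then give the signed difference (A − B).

A: V=14, N=15, R=3.615
B: V=9, N=18, R=2.121
Difference = 3.615 − 2.121 = 1.494

1.494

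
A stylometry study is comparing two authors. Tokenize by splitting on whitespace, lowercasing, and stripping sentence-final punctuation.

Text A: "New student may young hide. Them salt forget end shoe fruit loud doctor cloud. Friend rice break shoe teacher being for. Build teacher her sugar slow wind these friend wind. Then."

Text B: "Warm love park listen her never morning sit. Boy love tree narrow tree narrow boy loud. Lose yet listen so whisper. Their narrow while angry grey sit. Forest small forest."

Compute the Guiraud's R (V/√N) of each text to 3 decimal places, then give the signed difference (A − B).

0.832

A: V=27, N=31, R=4.849
B: V=22, N=30, R=4.017
Difference = 4.849 − 4.017 = 0.832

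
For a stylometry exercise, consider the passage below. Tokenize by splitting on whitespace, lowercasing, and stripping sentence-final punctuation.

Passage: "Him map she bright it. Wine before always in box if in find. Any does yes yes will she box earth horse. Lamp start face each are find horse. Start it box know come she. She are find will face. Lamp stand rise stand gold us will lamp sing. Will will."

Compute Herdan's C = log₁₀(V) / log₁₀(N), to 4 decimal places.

N = 51, V = 30.
log₁₀(V) = 1.477121, log₁₀(N) = 1.707570
C = 1.477121 / 1.707570 = 0.8650

0.8650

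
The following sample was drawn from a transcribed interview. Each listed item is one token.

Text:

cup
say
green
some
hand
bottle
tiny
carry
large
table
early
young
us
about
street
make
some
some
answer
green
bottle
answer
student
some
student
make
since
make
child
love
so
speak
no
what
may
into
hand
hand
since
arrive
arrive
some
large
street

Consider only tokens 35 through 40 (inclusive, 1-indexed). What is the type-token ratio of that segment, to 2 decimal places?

Segment tokens 35–40: may, into, hand, hand, since, arrive
Segment N = 6, segment V = 5.
TTR = 5 / 6 = 0.83

0.83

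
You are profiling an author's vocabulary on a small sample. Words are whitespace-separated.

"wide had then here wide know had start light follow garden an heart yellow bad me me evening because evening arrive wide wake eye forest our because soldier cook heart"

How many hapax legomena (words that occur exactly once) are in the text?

Frequencies: wide:3, had:2, heart:2, me:2, evening:2, because:2, then:1, here:1, know:1, start:1, light:1, follow:1, garden:1, an:1, yellow:1, bad:1, arrive:1, wake:1, eye:1, forest:1, … (3 more, each freq 1)
Hapax (freq=1): an, arrive, bad, cook, eye, follow, forest, garden, here, know, light, our, soldier, start, then, wake, yellow

17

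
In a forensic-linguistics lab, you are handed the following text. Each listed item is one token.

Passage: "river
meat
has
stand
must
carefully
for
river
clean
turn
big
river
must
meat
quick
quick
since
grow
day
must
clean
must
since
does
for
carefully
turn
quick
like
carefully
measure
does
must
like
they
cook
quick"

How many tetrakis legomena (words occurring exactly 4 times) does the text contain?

1

Frequencies: must:5, quick:4, river:3, carefully:3, meat:2, for:2, clean:2, turn:2, since:2, does:2, like:2, has:1, stand:1, big:1, grow:1, day:1, measure:1, they:1, cook:1
Words with frequency 4: quick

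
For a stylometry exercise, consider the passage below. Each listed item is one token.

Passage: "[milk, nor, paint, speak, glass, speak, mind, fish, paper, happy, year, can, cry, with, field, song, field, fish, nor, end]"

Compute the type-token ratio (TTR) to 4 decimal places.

N = 20 tokens, V = 16 types.
TTR = V / N = 16 / 20 = 0.8000

0.8000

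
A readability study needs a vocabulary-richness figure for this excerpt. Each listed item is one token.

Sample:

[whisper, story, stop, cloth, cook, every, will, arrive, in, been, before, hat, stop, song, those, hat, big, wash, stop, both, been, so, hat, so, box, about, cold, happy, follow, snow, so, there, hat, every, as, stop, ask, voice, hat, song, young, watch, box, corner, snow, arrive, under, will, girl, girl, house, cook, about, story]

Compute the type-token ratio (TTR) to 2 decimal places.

0.63

N = 54 tokens, V = 34 types.
TTR = V / N = 34 / 54 = 0.63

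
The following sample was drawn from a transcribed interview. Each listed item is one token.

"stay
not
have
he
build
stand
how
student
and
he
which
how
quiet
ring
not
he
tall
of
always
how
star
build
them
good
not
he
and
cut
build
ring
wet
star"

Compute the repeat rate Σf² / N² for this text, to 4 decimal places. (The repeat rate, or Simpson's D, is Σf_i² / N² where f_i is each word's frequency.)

0.0664

Frequencies: he:4, not:3, build:3, how:3, and:2, ring:2, star:2, stay:1, have:1, stand:1, student:1, which:1, quiet:1, tall:1, of:1, always:1, them:1, good:1, cut:1, wet:1
Σf² = 68; N² = 1024
Repeat rate = 68 / 1024 = 0.0664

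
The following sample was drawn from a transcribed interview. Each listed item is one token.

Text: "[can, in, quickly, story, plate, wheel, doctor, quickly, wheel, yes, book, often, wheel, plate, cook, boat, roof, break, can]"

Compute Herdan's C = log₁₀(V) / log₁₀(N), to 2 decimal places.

N = 19, V = 14.
log₁₀(V) = 1.146128, log₁₀(N) = 1.278754
C = 1.146128 / 1.278754 = 0.90

0.90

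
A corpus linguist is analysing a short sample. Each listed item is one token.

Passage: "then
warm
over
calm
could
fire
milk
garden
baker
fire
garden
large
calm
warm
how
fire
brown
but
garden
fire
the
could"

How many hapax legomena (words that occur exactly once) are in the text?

Frequencies: fire:4, garden:3, warm:2, calm:2, could:2, then:1, over:1, milk:1, baker:1, large:1, how:1, brown:1, but:1, the:1
Hapax (freq=1): baker, brown, but, how, large, milk, over, the, then

9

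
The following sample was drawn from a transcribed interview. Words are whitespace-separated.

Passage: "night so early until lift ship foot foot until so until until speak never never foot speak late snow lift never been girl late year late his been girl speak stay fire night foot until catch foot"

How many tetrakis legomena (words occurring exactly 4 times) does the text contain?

0

Frequencies: until:5, foot:5, speak:3, never:3, late:3, night:2, so:2, lift:2, been:2, girl:2, early:1, ship:1, snow:1, year:1, his:1, stay:1, fire:1, catch:1
Words with frequency 4: (none)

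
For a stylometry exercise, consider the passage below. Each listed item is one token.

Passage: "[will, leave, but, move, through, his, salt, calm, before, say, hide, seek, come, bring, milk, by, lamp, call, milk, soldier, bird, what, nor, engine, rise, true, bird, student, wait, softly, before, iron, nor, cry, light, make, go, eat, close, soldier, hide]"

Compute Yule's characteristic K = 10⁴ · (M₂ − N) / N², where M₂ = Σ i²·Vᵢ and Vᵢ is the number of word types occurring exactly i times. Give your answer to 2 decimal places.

Frequencies: before:2, hide:2, milk:2, soldier:2, bird:2, nor:2, will:1, leave:1, but:1, move:1, through:1, his:1, salt:1, calm:1, say:1, seek:1, come:1, bring:1, by:1, lamp:1, … (15 more, each freq 1)
N = 41. Frequency spectrum: V_1=29, V_2=6
M₂ = 1²·29 + 2²·6 = 53
K = 10000 × (53 − 41) / 41² = 71.39

71.39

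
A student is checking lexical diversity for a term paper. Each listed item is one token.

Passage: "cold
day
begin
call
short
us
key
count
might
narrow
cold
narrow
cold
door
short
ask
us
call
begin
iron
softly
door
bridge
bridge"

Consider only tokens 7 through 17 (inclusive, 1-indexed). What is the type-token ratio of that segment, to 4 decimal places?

Segment tokens 7–17: key, count, might, narrow, cold, narrow, cold, door, short, ask, us
Segment N = 11, segment V = 9.
TTR = 9 / 11 = 0.8182

0.8182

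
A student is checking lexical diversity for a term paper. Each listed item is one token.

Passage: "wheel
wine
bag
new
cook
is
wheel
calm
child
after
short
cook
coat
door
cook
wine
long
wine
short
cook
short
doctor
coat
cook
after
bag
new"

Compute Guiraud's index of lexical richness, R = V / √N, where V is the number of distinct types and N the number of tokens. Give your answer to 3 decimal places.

N = 27, V = 14.
√N = 5.196152
R = 14 / 5.196152 = 2.694

2.694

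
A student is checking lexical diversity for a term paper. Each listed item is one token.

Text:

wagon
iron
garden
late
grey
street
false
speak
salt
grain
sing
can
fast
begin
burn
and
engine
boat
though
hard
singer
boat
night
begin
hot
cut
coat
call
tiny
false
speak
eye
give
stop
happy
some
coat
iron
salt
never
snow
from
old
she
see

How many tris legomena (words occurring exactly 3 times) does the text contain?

0

Frequencies: iron:2, false:2, speak:2, salt:2, begin:2, boat:2, coat:2, wagon:1, garden:1, late:1, grey:1, street:1, grain:1, sing:1, can:1, fast:1, burn:1, and:1, engine:1, though:1, … (18 more, each freq 1)
Words with frequency 3: (none)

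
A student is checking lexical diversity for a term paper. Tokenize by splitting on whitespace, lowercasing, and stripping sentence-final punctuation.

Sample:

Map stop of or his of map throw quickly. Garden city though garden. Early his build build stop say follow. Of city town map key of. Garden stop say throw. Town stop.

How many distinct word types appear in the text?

Distinct types: {build, city, early, follow, garden, his, key, map, of, or, quickly, say, stop, though, throw, town}
V = 16

16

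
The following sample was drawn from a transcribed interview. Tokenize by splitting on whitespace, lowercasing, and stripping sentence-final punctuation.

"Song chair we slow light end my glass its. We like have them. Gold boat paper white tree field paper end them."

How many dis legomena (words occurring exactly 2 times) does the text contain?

4

Frequencies: we:2, end:2, them:2, paper:2, song:1, chair:1, slow:1, light:1, my:1, glass:1, its:1, like:1, have:1, gold:1, boat:1, white:1, tree:1, field:1
Words with frequency 2: end, paper, them, we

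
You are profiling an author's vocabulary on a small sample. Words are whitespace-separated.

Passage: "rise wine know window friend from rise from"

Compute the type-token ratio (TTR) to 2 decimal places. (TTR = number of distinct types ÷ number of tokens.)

N = 8 tokens, V = 6 types.
TTR = V / N = 6 / 8 = 0.75

0.75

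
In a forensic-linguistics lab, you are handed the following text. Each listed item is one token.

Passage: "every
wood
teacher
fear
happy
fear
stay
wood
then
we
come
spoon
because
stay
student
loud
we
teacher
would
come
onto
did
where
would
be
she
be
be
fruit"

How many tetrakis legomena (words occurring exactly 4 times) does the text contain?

0

Frequencies: be:3, wood:2, teacher:2, fear:2, stay:2, we:2, come:2, would:2, every:1, happy:1, then:1, spoon:1, because:1, student:1, loud:1, onto:1, did:1, where:1, she:1, fruit:1
Words with frequency 4: (none)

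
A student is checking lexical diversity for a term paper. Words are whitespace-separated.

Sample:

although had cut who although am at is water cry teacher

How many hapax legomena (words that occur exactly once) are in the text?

9

Frequencies: although:2, had:1, cut:1, who:1, am:1, at:1, is:1, water:1, cry:1, teacher:1
Hapax (freq=1): am, at, cry, cut, had, is, teacher, water, who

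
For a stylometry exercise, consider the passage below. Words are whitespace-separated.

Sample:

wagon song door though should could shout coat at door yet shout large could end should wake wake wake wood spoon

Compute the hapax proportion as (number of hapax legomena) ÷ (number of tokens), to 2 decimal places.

0.48

Frequencies: wake:3, door:2, should:2, could:2, shout:2, wagon:1, song:1, though:1, coat:1, at:1, yet:1, large:1, end:1, wood:1, spoon:1
Hapax count = 10; token count = 21.
Ratio = 10 / 21 = 0.48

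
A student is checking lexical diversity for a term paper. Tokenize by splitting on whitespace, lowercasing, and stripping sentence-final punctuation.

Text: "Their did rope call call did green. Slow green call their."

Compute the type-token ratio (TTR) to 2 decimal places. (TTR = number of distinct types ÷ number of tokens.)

0.55

N = 11 tokens, V = 6 types.
TTR = V / N = 6 / 11 = 0.55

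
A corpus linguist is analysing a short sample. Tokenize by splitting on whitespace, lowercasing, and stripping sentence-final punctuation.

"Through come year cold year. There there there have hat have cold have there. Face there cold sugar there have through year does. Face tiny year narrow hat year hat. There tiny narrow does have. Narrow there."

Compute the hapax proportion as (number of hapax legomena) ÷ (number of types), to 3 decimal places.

Frequencies: there:8, year:5, have:5, cold:3, hat:3, narrow:3, through:2, face:2, does:2, tiny:2, come:1, sugar:1
Hapax count = 2; type count = 12.
Ratio = 2 / 12 = 0.167

0.167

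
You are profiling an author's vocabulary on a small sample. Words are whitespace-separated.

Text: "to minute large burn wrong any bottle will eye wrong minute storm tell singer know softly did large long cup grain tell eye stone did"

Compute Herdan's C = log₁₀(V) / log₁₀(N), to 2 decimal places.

N = 25, V = 19.
log₁₀(V) = 1.278754, log₁₀(N) = 1.397940
C = 1.278754 / 1.397940 = 0.91

0.91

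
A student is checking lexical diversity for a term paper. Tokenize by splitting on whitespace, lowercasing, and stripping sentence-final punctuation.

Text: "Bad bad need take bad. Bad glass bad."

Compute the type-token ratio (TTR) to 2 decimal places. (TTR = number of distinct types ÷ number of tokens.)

N = 8 tokens, V = 4 types.
TTR = V / N = 4 / 8 = 0.50

0.50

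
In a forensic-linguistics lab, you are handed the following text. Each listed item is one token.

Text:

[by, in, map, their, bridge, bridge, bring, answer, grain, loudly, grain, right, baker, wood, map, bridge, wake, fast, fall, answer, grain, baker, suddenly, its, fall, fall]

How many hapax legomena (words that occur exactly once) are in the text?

Frequencies: bridge:3, grain:3, fall:3, map:2, answer:2, baker:2, by:1, in:1, their:1, bring:1, loudly:1, right:1, wood:1, wake:1, fast:1, suddenly:1, its:1
Hapax (freq=1): bring, by, fast, in, its, loudly, right, suddenly, their, wake, wood

11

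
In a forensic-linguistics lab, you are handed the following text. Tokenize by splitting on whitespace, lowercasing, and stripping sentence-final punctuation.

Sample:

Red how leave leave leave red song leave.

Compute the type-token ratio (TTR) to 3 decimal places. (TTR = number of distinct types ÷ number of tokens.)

0.500

N = 8 tokens, V = 4 types.
TTR = V / N = 4 / 8 = 0.500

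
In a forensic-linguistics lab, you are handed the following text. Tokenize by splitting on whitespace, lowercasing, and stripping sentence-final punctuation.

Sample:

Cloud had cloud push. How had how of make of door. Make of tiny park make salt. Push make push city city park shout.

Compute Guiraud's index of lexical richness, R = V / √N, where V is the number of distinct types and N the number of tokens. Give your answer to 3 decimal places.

N = 24, V = 12.
√N = 4.898979
R = 12 / 4.898979 = 2.449

2.449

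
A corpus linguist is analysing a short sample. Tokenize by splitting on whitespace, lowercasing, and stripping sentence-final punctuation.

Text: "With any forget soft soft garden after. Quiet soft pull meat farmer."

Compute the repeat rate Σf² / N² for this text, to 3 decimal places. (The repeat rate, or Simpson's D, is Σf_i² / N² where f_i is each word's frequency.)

Frequencies: soft:3, with:1, any:1, forget:1, garden:1, after:1, quiet:1, pull:1, meat:1, farmer:1
Σf² = 18; N² = 144
Repeat rate = 18 / 144 = 0.125

0.125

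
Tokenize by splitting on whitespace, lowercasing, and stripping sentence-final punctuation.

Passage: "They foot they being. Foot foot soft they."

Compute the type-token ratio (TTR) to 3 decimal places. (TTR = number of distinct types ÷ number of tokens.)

N = 8 tokens, V = 4 types.
TTR = V / N = 4 / 8 = 0.500

0.500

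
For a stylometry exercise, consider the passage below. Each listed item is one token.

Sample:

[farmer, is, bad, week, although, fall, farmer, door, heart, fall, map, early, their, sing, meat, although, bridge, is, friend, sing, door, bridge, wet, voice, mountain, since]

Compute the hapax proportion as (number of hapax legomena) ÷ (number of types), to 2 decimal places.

Frequencies: farmer:2, is:2, although:2, fall:2, door:2, sing:2, bridge:2, bad:1, week:1, heart:1, map:1, early:1, their:1, meat:1, friend:1, wet:1, voice:1, mountain:1, since:1
Hapax count = 12; type count = 19.
Ratio = 12 / 19 = 0.63

0.63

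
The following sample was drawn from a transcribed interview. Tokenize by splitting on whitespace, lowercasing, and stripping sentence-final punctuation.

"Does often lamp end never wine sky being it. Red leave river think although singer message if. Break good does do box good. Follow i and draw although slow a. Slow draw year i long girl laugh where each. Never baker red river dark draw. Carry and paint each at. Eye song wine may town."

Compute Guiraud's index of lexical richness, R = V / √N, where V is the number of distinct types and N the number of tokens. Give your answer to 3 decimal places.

5.663

N = 55, V = 42.
√N = 7.416198
R = 42 / 7.416198 = 5.663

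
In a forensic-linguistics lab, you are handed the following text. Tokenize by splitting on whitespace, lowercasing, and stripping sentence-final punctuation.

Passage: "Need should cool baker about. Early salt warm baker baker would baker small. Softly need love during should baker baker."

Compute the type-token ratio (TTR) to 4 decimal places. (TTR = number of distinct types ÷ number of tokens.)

0.6500

N = 20 tokens, V = 13 types.
TTR = V / N = 13 / 20 = 0.6500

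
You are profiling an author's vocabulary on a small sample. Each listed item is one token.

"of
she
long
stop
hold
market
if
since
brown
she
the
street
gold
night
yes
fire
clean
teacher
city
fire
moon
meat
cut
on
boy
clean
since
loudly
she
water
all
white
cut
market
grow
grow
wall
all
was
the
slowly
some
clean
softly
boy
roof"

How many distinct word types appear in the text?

34

Distinct types: {all, boy, brown, city, clean, cut, fire, gold, grow, hold, if, long, loudly, market, meat, moon, night, of, on, roof, she, since, slowly, softly, some, stop, street, teacher, the, wall, was, water, white, yes}
V = 34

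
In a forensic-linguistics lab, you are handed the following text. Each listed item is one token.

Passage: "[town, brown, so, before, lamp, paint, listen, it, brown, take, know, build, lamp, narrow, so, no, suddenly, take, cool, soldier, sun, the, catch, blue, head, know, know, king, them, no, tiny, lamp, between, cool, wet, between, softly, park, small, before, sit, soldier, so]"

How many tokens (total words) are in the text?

43

Tokens: town, brown, so, before, lamp, paint, listen, it, brown, take, know, build, lamp, narrow, so, no, suddenly, take, cool, soldier, sun, the, catch, blue, head, know, know, king, them, no, tiny, lamp, between, cool, wet, between, softly, park, small, before, sit, soldier, so
N = 43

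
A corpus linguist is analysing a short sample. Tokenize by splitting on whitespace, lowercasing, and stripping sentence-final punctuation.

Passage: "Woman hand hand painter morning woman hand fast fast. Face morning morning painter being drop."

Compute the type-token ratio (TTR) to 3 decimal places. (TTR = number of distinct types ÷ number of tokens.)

0.533

N = 15 tokens, V = 8 types.
TTR = V / N = 8 / 15 = 0.533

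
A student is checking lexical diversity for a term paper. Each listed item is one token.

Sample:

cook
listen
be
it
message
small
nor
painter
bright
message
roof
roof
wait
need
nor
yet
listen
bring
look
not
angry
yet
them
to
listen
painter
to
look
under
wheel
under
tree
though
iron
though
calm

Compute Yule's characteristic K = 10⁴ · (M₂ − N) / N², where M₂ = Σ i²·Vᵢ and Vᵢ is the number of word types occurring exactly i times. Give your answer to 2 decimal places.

Frequencies: listen:3, message:2, nor:2, painter:2, roof:2, yet:2, look:2, to:2, under:2, though:2, cook:1, be:1, it:1, small:1, bright:1, wait:1, need:1, bring:1, not:1, angry:1, … (5 more, each freq 1)
N = 36. Frequency spectrum: V_1=15, V_2=9, V_3=1
M₂ = 1²·15 + 2²·9 + 3²·1 = 60
K = 10000 × (60 − 36) / 36² = 185.19

185.19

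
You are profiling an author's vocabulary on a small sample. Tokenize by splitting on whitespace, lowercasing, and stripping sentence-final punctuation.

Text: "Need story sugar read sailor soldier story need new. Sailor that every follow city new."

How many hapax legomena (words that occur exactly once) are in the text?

7

Frequencies: need:2, story:2, sailor:2, new:2, sugar:1, read:1, soldier:1, that:1, every:1, follow:1, city:1
Hapax (freq=1): city, every, follow, read, soldier, sugar, that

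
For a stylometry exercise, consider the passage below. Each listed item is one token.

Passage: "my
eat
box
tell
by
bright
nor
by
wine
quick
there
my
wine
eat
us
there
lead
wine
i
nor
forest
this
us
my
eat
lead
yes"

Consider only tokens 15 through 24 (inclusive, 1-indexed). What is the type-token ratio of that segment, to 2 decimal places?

0.90

Segment tokens 15–24: us, there, lead, wine, i, nor, forest, this, us, my
Segment N = 10, segment V = 9.
TTR = 9 / 10 = 0.90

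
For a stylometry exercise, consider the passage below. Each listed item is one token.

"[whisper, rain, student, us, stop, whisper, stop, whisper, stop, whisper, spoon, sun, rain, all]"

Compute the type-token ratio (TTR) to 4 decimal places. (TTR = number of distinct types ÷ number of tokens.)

0.5714

N = 14 tokens, V = 8 types.
TTR = V / N = 8 / 14 = 0.5714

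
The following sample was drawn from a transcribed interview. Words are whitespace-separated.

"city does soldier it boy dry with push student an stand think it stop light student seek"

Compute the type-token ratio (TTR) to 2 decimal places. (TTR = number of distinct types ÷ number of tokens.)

N = 17 tokens, V = 15 types.
TTR = V / N = 15 / 17 = 0.88

0.88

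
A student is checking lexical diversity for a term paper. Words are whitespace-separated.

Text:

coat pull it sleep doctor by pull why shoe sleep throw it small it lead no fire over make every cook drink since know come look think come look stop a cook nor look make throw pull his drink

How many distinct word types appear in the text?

Distinct types: {a, by, coat, come, cook, doctor, drink, every, fire, his, it, know, lead, look, make, no, nor, over, pull, shoe, since, sleep, small, stop, think, throw, why}
V = 27

27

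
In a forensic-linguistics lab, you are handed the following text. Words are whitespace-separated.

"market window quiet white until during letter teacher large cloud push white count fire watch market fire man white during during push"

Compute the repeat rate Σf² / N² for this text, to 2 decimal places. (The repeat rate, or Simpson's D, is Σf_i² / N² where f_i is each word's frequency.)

Frequencies: white:3, during:3, market:2, push:2, fire:2, window:1, quiet:1, until:1, letter:1, teacher:1, large:1, cloud:1, count:1, watch:1, man:1
Σf² = 40; N² = 484
Repeat rate = 40 / 484 = 0.08

0.08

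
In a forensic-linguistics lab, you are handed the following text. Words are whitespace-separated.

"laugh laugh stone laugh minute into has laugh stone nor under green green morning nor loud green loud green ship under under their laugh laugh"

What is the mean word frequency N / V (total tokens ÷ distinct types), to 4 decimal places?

2.0833

N = 25 tokens, V = 12 types.
Mean frequency = N / V = 25 / 12 = 2.0833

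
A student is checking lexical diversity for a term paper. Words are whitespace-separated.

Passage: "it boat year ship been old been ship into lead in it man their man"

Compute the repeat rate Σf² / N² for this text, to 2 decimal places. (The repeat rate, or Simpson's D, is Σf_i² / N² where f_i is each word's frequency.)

0.10

Frequencies: it:2, ship:2, been:2, man:2, boat:1, year:1, old:1, into:1, lead:1, in:1, their:1
Σf² = 23; N² = 225
Repeat rate = 23 / 225 = 0.10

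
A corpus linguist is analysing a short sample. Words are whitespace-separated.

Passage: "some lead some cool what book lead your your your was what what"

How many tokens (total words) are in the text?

13

Tokens: some, lead, some, cool, what, book, lead, your, your, your, was, what, what
N = 13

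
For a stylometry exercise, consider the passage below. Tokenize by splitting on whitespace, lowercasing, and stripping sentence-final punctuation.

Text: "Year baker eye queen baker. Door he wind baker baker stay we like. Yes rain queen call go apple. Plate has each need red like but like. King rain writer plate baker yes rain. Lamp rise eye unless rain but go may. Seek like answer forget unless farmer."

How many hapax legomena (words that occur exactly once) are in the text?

21

Frequencies: baker:5, like:4, rain:4, eye:2, queen:2, yes:2, go:2, plate:2, but:2, unless:2, year:1, door:1, he:1, wind:1, stay:1, we:1, call:1, apple:1, has:1, each:1, … (11 more, each freq 1)
Hapax (freq=1): answer, apple, call, door, each, farmer, forget, has, he, king, lamp, may, need, red, rise, seek, stay, we, wind, writer, year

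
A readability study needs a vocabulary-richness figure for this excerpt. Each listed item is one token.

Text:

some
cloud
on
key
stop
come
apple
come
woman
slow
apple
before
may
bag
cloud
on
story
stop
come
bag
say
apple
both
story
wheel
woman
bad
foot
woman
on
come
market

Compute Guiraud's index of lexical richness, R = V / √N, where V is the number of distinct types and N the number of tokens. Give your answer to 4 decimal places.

N = 32, V = 19.
√N = 5.656854
R = 19 / 5.656854 = 3.3588

3.3588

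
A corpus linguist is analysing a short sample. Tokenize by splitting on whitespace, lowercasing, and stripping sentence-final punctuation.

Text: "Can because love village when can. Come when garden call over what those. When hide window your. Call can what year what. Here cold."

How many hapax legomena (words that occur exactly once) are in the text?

13

Frequencies: can:3, when:3, what:3, call:2, because:1, love:1, village:1, come:1, garden:1, over:1, those:1, hide:1, window:1, your:1, year:1, here:1, cold:1
Hapax (freq=1): because, cold, come, garden, here, hide, love, over, those, village, window, year, your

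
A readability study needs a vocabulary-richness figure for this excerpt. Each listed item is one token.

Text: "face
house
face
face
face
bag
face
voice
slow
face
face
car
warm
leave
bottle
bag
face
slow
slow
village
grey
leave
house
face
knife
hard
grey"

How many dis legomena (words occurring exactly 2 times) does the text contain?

Frequencies: face:9, slow:3, house:2, bag:2, leave:2, grey:2, voice:1, car:1, warm:1, bottle:1, village:1, knife:1, hard:1
Words with frequency 2: bag, grey, house, leave

4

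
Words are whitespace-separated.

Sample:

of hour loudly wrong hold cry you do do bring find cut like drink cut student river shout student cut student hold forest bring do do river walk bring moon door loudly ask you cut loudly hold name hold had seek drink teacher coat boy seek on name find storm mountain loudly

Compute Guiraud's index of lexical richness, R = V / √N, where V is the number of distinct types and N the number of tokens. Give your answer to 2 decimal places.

N = 52, V = 30.
√N = 7.211103
R = 30 / 7.211103 = 4.16

4.16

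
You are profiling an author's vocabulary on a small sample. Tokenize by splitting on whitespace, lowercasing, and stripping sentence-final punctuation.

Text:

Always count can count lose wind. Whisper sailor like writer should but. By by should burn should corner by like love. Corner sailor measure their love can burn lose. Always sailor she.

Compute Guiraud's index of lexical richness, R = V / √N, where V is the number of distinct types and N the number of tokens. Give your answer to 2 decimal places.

N = 32, V = 18.
√N = 5.656854
R = 18 / 5.656854 = 3.18

3.18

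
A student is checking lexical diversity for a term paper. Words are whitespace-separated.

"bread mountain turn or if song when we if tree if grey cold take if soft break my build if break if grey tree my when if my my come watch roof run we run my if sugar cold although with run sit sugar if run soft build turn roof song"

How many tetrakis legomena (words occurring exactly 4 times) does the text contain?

1

Frequencies: if:9, my:5, run:4, turn:2, song:2, when:2, we:2, tree:2, grey:2, cold:2, soft:2, break:2, build:2, roof:2, sugar:2, bread:1, mountain:1, or:1, take:1, come:1, … (4 more, each freq 1)
Words with frequency 4: run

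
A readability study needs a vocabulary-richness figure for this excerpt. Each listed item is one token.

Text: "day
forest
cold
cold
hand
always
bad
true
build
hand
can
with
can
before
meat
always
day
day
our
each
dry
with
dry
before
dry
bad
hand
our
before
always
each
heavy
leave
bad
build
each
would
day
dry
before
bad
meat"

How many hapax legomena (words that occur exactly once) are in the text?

5

Frequencies: day:4, bad:4, before:4, dry:4, hand:3, always:3, each:3, cold:2, build:2, can:2, with:2, meat:2, our:2, forest:1, true:1, heavy:1, leave:1, would:1
Hapax (freq=1): forest, heavy, leave, true, would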